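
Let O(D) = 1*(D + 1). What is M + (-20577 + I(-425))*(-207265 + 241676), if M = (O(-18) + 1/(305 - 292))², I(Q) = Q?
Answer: -122136221518/169 ≈ -7.2270e+8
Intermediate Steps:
O(D) = 1 + D (O(D) = 1*(1 + D) = 1 + D)
M = 48400/169 (M = ((1 - 18) + 1/(305 - 292))² = (-17 + 1/13)² = (-220/13)² = 48400/169 ≈ 286.39)
M + (-20577 + I(-425))*(-207265 + 241676) = 48400/169 + (-20577 - 425)*(-207265 + 241676) = 48400/169 - 21002*34411 = 48400/169 - 722699822 = -122136221518/169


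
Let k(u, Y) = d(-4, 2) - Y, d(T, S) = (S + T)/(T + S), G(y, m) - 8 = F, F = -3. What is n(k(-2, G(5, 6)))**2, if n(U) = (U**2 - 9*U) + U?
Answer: 2304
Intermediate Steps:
G(y, m) = 5 (G(y, m) = 8 - 3 = 5)
d(T, S) = 1 (d(T, S) = (S + T)/(S + T) = 1)
k(u, Y) = 1 - Y
n(U) = U**2 - 8*U
n(k(-2, G(5, 6)))**2 = ((1 - 1*5)*(-8 + (1 - 1*5)))**2 = ((1 - 5)*(-8 + (1 - 5)))**2 = (-4*(-8 - 4))**2 = (-4*(-12))**2 = 48**2 = 2304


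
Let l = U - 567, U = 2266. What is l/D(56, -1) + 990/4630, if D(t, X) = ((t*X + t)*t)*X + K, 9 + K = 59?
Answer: 791587/23150 ≈ 34.194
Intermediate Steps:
K = 50 (K = -9 + 59 = 50)
D(t, X) = 50 + X*t*(t + X*t) (D(t, X) = ((t*X + t)*t)*X + 50 = ((X*t + t)*t)*X + 50 = ((t + X*t)*t)*X + 50 = (t*(t + X*t))*X + 50 = X*t*(t + X*t) + 50 = 50 + X*t*(t + X*t))
l = 1699 (l = 2266 - 567 = 1699)
l/D(56, -1) + 990/4630 = 1699/(50 - 1*56**2 + (-1)**2*56**2) + 990/4630 = 1699/(50 - 1*3136 + 1*3136) + 990*(1/4630) = 1699/(50 - 3136 + 3136) + 99/463 = 1699/50 + 99/463 = 791587/23150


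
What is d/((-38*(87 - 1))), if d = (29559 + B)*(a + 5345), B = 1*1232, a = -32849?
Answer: 211718916/817 ≈ 2.5914e+5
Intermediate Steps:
B = 1232
d = -846875664 (d = (29559 + 1232)*(-32849 + 5345) = 30791*(-27504) = -846875664)
d/((-38*(87 - 1))) = -846875664*(-1/(38*(87 - 1))) = -846875664/((-38*86)) = -846875664/(-3268) = -846875664*(-1/3268) = 211718916/817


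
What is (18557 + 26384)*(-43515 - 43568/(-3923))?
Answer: -7669890684157/3923 ≈ -1.9551e+9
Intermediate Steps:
(18557 + 26384)*(-43515 - 43568/(-3923)) = 44941*(-43515 - 43568*(-1/3923)) = 44941*(-43515 + 43568/3923) = 44941*(-170665777/3923) = -7669890684157/3923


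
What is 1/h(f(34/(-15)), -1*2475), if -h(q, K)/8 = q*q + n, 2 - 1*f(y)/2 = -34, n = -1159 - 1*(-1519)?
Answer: -1/44352 ≈ -2.2547e-5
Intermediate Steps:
n = 360 (n = -1159 + 1519 = 360)
f(y) = 72 (f(y) = 4 - 2*(-34) = 4 + 68 = 72)
h(q, K) = -2880 - 8*q**2 (h(q, K) = -8*(q*q + 360) = -8*(q**2 + 360) = -8*(360 + q**2) = -2880 - 8*q**2)
1/h(f(34/(-15)), -1*2475) = 1/(-2880 - 8*72**2) = 1/(-2880 - 8*5184) = 1/(-2880 - 41472) = 1/(-44352) = -1/44352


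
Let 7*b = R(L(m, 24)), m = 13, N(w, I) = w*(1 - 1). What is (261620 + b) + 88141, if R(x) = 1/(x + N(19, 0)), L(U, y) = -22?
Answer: 53863193/154 ≈ 3.4976e+5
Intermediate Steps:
N(w, I) = 0 (N(w, I) = w*0 = 0)
R(x) = 1/x (R(x) = 1/(x + 0) = 1/x)
b = -1/154 (b = (⅐)/(-22) = (⅐)*(-1/22) = -1/154 ≈ -0.0064935)
(261620 + b) + 88141 = (261620 - 1/154) + 88141 = 40289479/154 + 88141 = 53863193/154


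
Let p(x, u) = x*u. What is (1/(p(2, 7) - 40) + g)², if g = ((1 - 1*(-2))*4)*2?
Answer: 388129/676 ≈ 574.16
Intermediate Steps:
p(x, u) = u*x
g = 24 (g = ((1 + 2)*4)*2 = (3*4)*2 = 12*2 = 24)
(1/(p(2, 7) - 40) + g)² = (1/(7*2 - 40) + 24)² = (1/(14 - 40) + 24)² = (1/(-26) + 24)² = (-1/26 + 24)² = (623/26)² = 388129/676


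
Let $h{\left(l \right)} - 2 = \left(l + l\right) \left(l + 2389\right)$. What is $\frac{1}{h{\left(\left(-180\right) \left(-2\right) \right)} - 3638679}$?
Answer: $- \frac{1}{1659397} \approx -6.0263 \cdot 10^{-7}$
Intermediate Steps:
$h{\left(l \right)} = 2 + 2 l \left(2389 + l\right)$ ($h{\left(l \right)} = 2 + \left(l + l\right) \left(l + 2389\right) = 2 + 2 l \left(2389 + l\right)$)
$\frac{1}{h{\left(\left(-180\right) \left(-2\right) \right)} - 3638679} = \frac{1}{\left(2 + 2 \left(\left(-180\right) \left(-2\right)\right)^{2} + 4778 \left(\left(-180\right) \left(-2\right)\right)\right) - 3638679} = \frac{1}{\left(2 + 2 \cdot 360^{2} + 4778 \cdot 360\right) - 3638679} = \frac{1}{\left(2 + 2 \cdot 129600 + 1720080\right) - 3638679} = \frac{1}{\left(2 + 259200 + 1720080\right) - 3638679} = \frac{1}{1979282 - 3638679} = \frac{1}{-1659397} = - \frac{1}{1659397}$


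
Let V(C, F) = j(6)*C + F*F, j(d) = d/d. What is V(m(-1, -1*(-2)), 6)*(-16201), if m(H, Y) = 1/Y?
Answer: -1182673/2 ≈ -5.9134e+5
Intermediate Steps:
j(d) = 1
V(C, F) = C + F² (V(C, F) = 1*C + F*F = C + F²)
V(m(-1, -1*(-2)), 6)*(-16201) = (1/(-1*(-2)) + 6²)*(-16201) = (1/2 + 36)*(-16201) = (½ + 36)*(-16201) = (73/2)*(-16201) = -1182673/2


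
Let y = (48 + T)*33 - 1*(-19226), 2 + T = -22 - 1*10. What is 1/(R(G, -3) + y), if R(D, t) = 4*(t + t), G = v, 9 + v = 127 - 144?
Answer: 1/19664 ≈ 5.0854e-5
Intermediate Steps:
T = -34 (T = -2 + (-22 - 1*10) = -2 + (-22 - 10) = -2 - 32 = -34)
v = -26 (v = -9 + (127 - 144) = -9 - 17 = -26)
G = -26
R(D, t) = 8*t (R(D, t) = 4*(2*t) = 8*t)
y = 19688 (y = (48 - 34)*33 - 1*(-19226) = 14*33 + 19226 = 462 + 19226 = 19688)
1/(R(G, -3) + y) = 1/(8*(-3) + 19688) = 1/(-24 + 19688) = 1/19664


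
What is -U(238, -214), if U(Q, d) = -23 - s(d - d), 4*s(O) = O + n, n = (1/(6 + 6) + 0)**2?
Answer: 13249/576 ≈ 23.002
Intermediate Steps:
n = 1/144 (n = (1/12 + 0)**2 = (1/12)**2 = 1/144 ≈ 0.0069444)
s(O) = 1/576 + O/4 (s(O) = (O + 1/144)/4 = (1/144 + O)/4 = 1/576 + O/4)
U(Q, d) = -13249/576 (U(Q, d) = -23 - (1/576 + (d - d)/4) = -23 - (1/576 + (1/4)*0) = -23 - (1/576 + 0) = -23 - 1*1/576 = -23 - 1/576 = -13249/576)
-U(238, -214) = -1*(-13249/576) = 13249/576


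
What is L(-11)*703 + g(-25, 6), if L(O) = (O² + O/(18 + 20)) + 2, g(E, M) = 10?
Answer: 172551/2 ≈ 86276.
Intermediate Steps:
L(O) = 2 + O² + O/38 (L(O) = (O² + O/38) + 2 = 2 + O² + O/38)
L(-11)*703 + g(-25, 6) = (2 + (-11)² + (1/38)*(-11))*703 + 10 = (2 + 121 - 11/38)*703 + 10 = (4663/38)*703 + 10 = 172531/2 + 10 = 172551/2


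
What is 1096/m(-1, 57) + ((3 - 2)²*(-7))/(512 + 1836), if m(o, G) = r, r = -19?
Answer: -2573541/44612 ≈ -57.687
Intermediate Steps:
m(o, G) = -19
1096/m(-1, 57) + ((3 - 2)²*(-7))/(512 + 1836) = 1096/(-19) + ((3 - 2)²*(-7))/(512 + 1836) = 1096*(-1/19) + (1²*(-7))/2348 = -1096/19 + (1*(-7))*(1/2348) = -1096/19 - 7*1/2348 = -1096/19 - 7/2348 = -2573541/44612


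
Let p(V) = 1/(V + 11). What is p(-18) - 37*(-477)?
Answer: 123542/7 ≈ 17649.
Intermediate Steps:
p(V) = 1/(11 + V)
p(-18) - 37*(-477) = 1/(11 - 18) - 37*(-477) = 1/(-7) + 17649 = -⅐ + 17649 = 123542/7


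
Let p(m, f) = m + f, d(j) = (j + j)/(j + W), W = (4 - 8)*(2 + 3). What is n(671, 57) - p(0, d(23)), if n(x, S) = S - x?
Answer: -1888/3 ≈ -629.33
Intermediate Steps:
W = -20 (W = -4*5 = -20)
d(j) = 2*j/(-20 + j) (d(j) = (j + j)/(j - 20) = (2*j)/(-20 + j) = 2*j/(-20 + j))
p(m, f) = f + m
n(671, 57) - p(0, d(23)) = (57 - 1*671) - (2*23/(-20 + 23) + 0) = (57 - 671) - (2*23/3 + 0) = -614 - (2*23*(1/3) + 0) = -614 - (46/3 + 0) = -614 - 1*46/3 = -614 - 46/3 = -1888/3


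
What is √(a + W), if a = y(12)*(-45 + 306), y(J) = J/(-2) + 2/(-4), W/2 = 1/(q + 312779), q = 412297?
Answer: I*√6193817882978/60423 ≈ 41.189*I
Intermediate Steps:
W = 1/362538 (W = 2/(412297 + 312779) = 2/725076 = 2*(1/725076) = 1/362538 ≈ 2.7583e-6)
y(J) = -½ - J/2 (y(J) = J*(-½) + 2*(-¼) = -J/2 - ½ = -½ - J/2)
a = -3393/2 (a = (-½ - ½*12)*(-45 + 306) = (-½ - 6)*261 = -13/2*261 = -3393/2 ≈ -1696.5)
√(a + W) = √(-3393/2 + 1/362538) = √(-307522858/181269) = I*√6193817882978/60423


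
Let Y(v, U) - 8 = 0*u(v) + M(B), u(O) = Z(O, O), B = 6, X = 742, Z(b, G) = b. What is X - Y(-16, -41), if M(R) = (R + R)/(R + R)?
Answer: 733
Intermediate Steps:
u(O) = O
M(R) = 1 (M(R) = (2*R)/((2*R)) = (2*R)*(1/(2*R)) = 1)
Y(v, U) = 9 (Y(v, U) = 8 + (0*v + 1) = 8 + (0 + 1) = 8 + 1 = 9)
X - Y(-16, -41) = 742 - 1*9 = 742 - 9 = 733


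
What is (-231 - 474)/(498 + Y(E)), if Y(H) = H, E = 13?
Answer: -705/511 ≈ -1.3796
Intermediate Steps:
(-231 - 474)/(498 + Y(E)) = (-231 - 474)/(498 + 13) = -705/511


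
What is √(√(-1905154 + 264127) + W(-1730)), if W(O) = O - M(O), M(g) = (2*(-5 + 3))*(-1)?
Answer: √(-1734 + I*√1641027) ≈ 14.524 + 44.101*I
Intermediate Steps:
M(g) = 4 (M(g) = (2*(-2))*(-1) = -4*(-1) = 4)
W(O) = -4 + O (W(O) = O - 1*4 = O - 4 = -4 + O)
√(√(-1905154 + 264127) + W(-1730)) = √(√(-1905154 + 264127) + (-4 - 1730)) = √(√(-1641027) - 1734) = √(I*√1641027 - 1734) = √(-1734 + I*√1641027)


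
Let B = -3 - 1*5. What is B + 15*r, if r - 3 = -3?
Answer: -8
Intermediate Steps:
r = 0 (r = 3 - 3 = 0)
B = -8 (B = -3 - 5 = -8)
B + 15*r = -8 + 15*0 = -8 + 0 = -8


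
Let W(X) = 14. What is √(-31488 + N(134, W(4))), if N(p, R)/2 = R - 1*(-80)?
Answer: 10*I*√313 ≈ 176.92*I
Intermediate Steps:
N(p, R) = 160 + 2*R (N(p, R) = 2*(R - 1*(-80)) = 2*(R + 80) = 2*(80 + R) = 160 + 2*R)
√(-31488 + N(134, W(4))) = √(-31488 + (160 + 2*14)) = √(-31488 + (160 + 28)) = √(-31488 + 188) = √(-31300) = 10*I*√313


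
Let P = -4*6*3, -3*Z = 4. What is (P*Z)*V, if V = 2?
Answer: 192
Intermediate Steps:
Z = -4/3 (Z = -⅓*4 = -4/3 ≈ -1.3333)
P = -72 (P = -24*3 = -72)
(P*Z)*V = -72*(-4/3)*2 = 96*2 = 192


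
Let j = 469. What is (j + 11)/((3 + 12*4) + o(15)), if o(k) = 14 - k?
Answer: 48/5 ≈ 9.6000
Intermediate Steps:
(j + 11)/((3 + 12*4) + o(15)) = (469 + 11)/((3 + 12*4) + (14 - 1*15)) = 480/((3 + 48) + (14 - 15)) = 480/(51 - 1) = 480/50 = 480*(1/50) = 48/5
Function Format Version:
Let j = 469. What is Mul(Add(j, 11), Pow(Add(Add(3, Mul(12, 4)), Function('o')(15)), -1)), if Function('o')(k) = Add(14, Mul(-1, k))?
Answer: Rational(48, 5) ≈ 9.6000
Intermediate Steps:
Mul(Add(j, 11), Pow(Add(Add(3, Mul(12, 4)), Function('o')(15)), -1)) = Mul(Add(469, 11), Pow(Add(Add(3, Mul(12, 4)), Add(14, Mul(-1, 15))), -1)) = Mul(480, Pow(Add(Add(3, 48), Add(14, -15)), -1)) = Mul(480, Pow(Add(51, -1), -1)) = Mul(480, Pow(50, -1)) = Mul(480, Rational(1, 50)) = Rational(48, 5)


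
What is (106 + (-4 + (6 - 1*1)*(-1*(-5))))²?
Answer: 16129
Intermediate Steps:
(106 + (-4 + (6 - 1*1)*(-1*(-5))))² = (106 + (-4 + (6 - 1)*5))² = (106 + (-4 + 5*5))² = (106 + (-4 + 25))² = (106 + 21)² = 127² = 16129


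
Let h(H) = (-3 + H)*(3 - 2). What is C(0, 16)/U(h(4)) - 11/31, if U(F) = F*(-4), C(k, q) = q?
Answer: -135/31 ≈ -4.3548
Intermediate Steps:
h(H) = -3 + H (h(H) = (-3 + H)*1 = -3 + H)
U(F) = -4*F
C(0, 16)/U(h(4)) - 11/31 = 16/((-4*(-3 + 4))) - 11/31 = 16/((-4*1)) - 11*1/31 = 16/(-4) - 11/31 = 16*(-¼) - 11/31 = -4 - 11/31 = -135/31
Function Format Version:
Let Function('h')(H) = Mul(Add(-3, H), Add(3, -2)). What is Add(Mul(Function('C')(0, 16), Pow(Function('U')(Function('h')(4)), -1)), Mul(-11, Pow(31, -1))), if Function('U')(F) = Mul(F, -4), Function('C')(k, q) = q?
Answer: Rational(-135, 31) ≈ -4.3548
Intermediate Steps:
Function('h')(H) = Add(-3, H) (Function('h')(H) = Mul(Add(-3, H), 1) = Add(-3, H))
Function('U')(F) = Mul(-4, F)
Add(Mul(Function('C')(0, 16), Pow(Function('U')(Function('h')(4)), -1)), Mul(-11, Pow(31, -1))) = Add(Mul(16, Pow(Mul(-4, Add(-3, 4)), -1)), Mul(-11, Pow(31, -1))) = Add(Mul(16, Pow(Mul(-4, 1), -1)), Mul(-11, Rational(1, 31))) = Add(Mul(16, Pow(-4, -1)), Rational(-11, 31)) = Add(Mul(16, Rational(-1, 4)), Rational(-11, 31)) = Add(-4, Rational(-11, 31)) = Rational(-135, 31)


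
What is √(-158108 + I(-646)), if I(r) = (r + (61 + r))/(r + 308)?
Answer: 3*I*√11875394/26 ≈ 397.62*I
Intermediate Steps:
I(r) = (61 + 2*r)/(308 + r)
√(-158108 + I(-646)) = √(-158108 + (61 + 2*(-646))/(308 - 646)) = √(-158108 + (61 - 1292)/(-338)) = √(-158108 - 1/338*(-1231)) = √(-158108 + 1231/338) = √(-53439273/338) = 3*I*√11875394/26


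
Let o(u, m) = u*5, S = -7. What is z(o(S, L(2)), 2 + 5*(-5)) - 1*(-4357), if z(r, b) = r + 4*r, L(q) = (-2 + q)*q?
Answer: 4182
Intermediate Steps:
L(q) = q*(-2 + q)
o(u, m) = 5*u
z(r, b) = 5*r
z(o(S, L(2)), 2 + 5*(-5)) - 1*(-4357) = 5*(5*(-7)) - 1*(-4357) = 5*(-35) + 4357 = -175 + 4357 = 4182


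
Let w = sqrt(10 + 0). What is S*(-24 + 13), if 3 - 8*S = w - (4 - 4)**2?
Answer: -33/8 + 11*sqrt(10)/8 ≈ 0.22313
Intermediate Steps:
w = sqrt(10) ≈ 3.1623
S = 3/8 - sqrt(10)/8 (S = 3/8 - (sqrt(10) - (4 - 4)**2)/8 = 3/8 - (sqrt(10) - 1*0**2)/8 = 3/8 - (sqrt(10) - 1*0)/8 = 3/8 - (sqrt(10) + 0)/8 = 3/8 - sqrt(10)/8 ≈ -0.020285)
S*(-24 + 13) = (3/8 - sqrt(10)/8)*(-24 + 13) = (3/8 - sqrt(10)/8)*(-11) = -33/8 + 11*sqrt(10)/8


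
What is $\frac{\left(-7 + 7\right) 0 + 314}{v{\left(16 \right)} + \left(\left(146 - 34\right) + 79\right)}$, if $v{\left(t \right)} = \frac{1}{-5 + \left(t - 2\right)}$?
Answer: $\frac{1413}{860} \approx 1.643$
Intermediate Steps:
$v{\left(t \right)} = \frac{1}{-7 + t}$ ($v{\left(t \right)} = \frac{1}{-5 + \left(-2 + t\right)} = \frac{1}{-7 + t}$)
$\frac{\left(-7 + 7\right) 0 + 314}{v{\left(16 \right)} + \left(\left(146 - 34\right) + 79\right)} = \frac{\left(-7 + 7\right) 0 + 314}{\frac{1}{-7 + 16} + \left(\left(146 - 34\right) + 79\right)} = \frac{0 \cdot 0 + 314}{\frac{1}{9} + \left(112 + 79\right)} = \frac{0 + 314}{\frac{1}{9} + 191} = \frac{314}{\frac{1720}{9}} = 314 \cdot \frac{9}{1720} = \frac{1413}{860}$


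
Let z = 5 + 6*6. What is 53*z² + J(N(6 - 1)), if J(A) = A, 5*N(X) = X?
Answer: 89094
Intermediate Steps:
N(X) = X/5
z = 41 (z = 5 + 36 = 41)
53*z² + J(N(6 - 1)) = 53*41² + (6 - 1)/5 = 53*1681 + (⅕)*5 = 89093 + 1 = 89094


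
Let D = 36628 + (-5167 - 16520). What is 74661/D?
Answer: 74661/14941 ≈ 4.9971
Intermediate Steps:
D = 14941 (D = 36628 - 21687 = 14941)
74661/D = 74661/14941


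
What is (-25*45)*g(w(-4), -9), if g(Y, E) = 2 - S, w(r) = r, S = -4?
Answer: -6750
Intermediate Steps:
g(Y, E) = 6 (g(Y, E) = 2 - 1*(-4) = 2 + 4 = 6)
(-25*45)*g(w(-4), -9) = -25*45*6 = -1125*6 = -6750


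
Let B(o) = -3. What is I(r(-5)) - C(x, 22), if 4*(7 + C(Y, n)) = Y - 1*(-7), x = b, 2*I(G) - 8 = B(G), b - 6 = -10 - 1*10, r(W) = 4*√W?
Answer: 45/4 ≈ 11.250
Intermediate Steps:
b = -14 (b = 6 + (-10 - 1*10) = 6 + (-10 - 10) = 6 - 20 = -14)
I(G) = 5/2 (I(G) = 4 + (½)*(-3) = 4 - 3/2 = 5/2)
x = -14
C(Y, n) = -21/4 + Y/4 (C(Y, n) = -7 + (Y - 1*(-7))/4 = -7 + (Y + 7)/4 = -7 + (7 + Y)/4 = -7 + (7/4 + Y/4) = -21/4 + Y/4)
I(r(-5)) - C(x, 22) = 5/2 - (-21/4 + (¼)*(-14)) = 5/2 - (-21/4 - 7/2) = 5/2 - 1*(-35/4) = 5/2 + 35/4 = 45/4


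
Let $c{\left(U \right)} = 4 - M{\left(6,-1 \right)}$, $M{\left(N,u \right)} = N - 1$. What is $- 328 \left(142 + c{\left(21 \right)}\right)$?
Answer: $-46248$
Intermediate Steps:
$M{\left(N,u \right)} = -1 + N$ ($M{\left(N,u \right)} = N - 1 = -1 + N$)
$c{\left(U \right)} = -1$ ($c{\left(U \right)} = 4 - \left(-1 + 6\right) = 4 - 5 = -1$)
$- 328 \left(142 + c{\left(21 \right)}\right) = - 328 \left(142 - 1\right) = \left(-328\right) 141 = -46248$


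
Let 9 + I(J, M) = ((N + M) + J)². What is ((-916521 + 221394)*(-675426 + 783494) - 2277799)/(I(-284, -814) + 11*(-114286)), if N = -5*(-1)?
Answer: 75123262435/62506 ≈ 1.2019e+6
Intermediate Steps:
N = 5
I(J, M) = -9 + (5 + J + M)² (I(J, M) = -9 + ((5 + M) + J)² = -9 + (5 + J + M)²)
((-916521 + 221394)*(-675426 + 783494) - 2277799)/(I(-284, -814) + 11*(-114286)) = ((-916521 + 221394)*(-675426 + 783494) - 2277799)/((-9 + (5 - 284 - 814)²) + 11*(-114286)) = (-695127*108068 - 2277799)/((-9 + (-1093)²) - 1257146) = (-75120984636 - 2277799)/((-9 + 1194649) - 1257146) = -75123262435/(1194640 - 1257146) = -75123262435/(-62506) = -75123262435*(-1/62506) = 75123262435/62506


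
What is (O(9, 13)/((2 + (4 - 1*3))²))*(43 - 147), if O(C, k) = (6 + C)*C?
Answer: -1560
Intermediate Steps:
O(C, k) = C*(6 + C)
(O(9, 13)/((2 + (4 - 1*3))²))*(43 - 147) = ((9*(6 + 9))/((2 + (4 - 1*3))²))*(43 - 147) = ((9*15)/((2 + (4 - 3))²))*(-104) = (135/((2 + 1)²))*(-104) = (135/(3²))*(-104) = (135/9)*(-104) = (135*(⅑))*(-104) = 15*(-104) = -1560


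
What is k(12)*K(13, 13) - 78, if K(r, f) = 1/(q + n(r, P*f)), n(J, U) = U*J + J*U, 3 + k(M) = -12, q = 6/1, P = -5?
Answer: -131337/1684 ≈ -77.991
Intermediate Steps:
q = 6 (q = 6*1 = 6)
k(M) = -15 (k(M) = -3 - 12 = -15)
n(J, U) = 2*J*U (n(J, U) = J*U + J*U = 2*J*U)
K(r, f) = 1/(6 - 10*f*r) (K(r, f) = 1/(6 + 2*r*(-5*f)) = 1/(6 - 10*f*r))
k(12)*K(13, 13) - 78 = -15/(2*(3 - 5*13*13)) - 78 = -15/(2*(3 - 845)) - 78 = -15/(2*(-842)) - 78 = -15*(-1)/(2*842) - 78 = -15*(-1/1684) - 78 = 15/1684 - 78 = -131337/1684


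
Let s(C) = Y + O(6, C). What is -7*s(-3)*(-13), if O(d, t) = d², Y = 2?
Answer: 3458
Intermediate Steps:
s(C) = 38 (s(C) = 2 + 6² = 2 + 36 = 38)
-7*s(-3)*(-13) = -7*38*(-13) = -266*(-13) = 3458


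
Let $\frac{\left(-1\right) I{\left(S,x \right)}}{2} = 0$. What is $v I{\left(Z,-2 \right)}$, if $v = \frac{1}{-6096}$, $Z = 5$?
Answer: $0$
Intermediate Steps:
$I{\left(S,x \right)} = 0$ ($I{\left(S,x \right)} = \left(-2\right) 0 = 0$)
$v = - \frac{1}{6096} \approx -0.00016404$
$v I{\left(Z,-2 \right)} = \left(- \frac{1}{6096}\right) 0 = 0$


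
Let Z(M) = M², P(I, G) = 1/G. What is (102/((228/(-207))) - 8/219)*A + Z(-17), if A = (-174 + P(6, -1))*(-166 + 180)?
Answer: 945634654/4161 ≈ 2.2726e+5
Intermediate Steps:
A = -2450 (A = (-174 + 1/(-1))*(-166 + 180) = (-174 - 1)*14 = -175*14 = -2450)
(102/((228/(-207))) - 8/219)*A + Z(-17) = (102/((228/(-207))) - 8/219)*(-2450) + (-17)² = (102/((228*(-1/207))) - 8*1/219)*(-2450) + 289 = (102/(-76/69) - 8/219)*(-2450) + 289 = (102*(-69/76) - 8/219)*(-2450) + 289 = (-3519/38 - 8/219)*(-2450) + 289 = -770965/8322*(-2450) + 289 = 944432125/4161 + 289 = 945634654/4161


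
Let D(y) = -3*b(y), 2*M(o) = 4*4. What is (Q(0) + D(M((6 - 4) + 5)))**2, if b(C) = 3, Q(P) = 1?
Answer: 64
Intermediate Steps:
M(o) = 8 (M(o) = (4*4)/2 = (1/2)*16 = 8)
D(y) = -9 (D(y) = -3*3 = -9)
(Q(0) + D(M((6 - 4) + 5)))**2 = (1 - 9)**2 = (-8)**2 = 64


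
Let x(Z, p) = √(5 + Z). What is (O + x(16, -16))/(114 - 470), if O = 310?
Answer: -155/178 - √21/356 ≈ -0.88366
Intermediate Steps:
(O + x(16, -16))/(114 - 470) = (310 + √(5 + 16))/(114 - 470) = (310 + √21)/(-356) = (310 + √21)*(-1/356) = -155/178 - √21/356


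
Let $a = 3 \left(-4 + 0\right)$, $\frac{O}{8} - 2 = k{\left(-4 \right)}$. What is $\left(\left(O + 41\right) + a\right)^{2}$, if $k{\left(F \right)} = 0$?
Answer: $2025$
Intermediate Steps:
$O = 16$ ($O = 16 + 8 \cdot 0 = 16 + 0 = 16$)
$a = -12$ ($a = 3 \left(-4\right) = -12$)
$\left(\left(O + 41\right) + a\right)^{2} = \left(\left(16 + 41\right) - 12\right)^{2} = \left(57 - 12\right)^{2} = 45^{2} = 2025$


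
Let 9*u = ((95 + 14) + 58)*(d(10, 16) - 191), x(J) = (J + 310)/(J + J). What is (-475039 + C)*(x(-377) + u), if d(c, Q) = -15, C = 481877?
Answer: -6821826815/261 ≈ -2.6137e+7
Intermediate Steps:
x(J) = (310 + J)/(2*J) (x(J) = (310 + J)/((2*J)) = (310 + J)*(1/(2*J)) = (310 + J)/(2*J))
u = -34402/9 (u = (((95 + 14) + 58)*(-15 - 191))/9 = ((109 + 58)*(-206))/9 = (167*(-206))/9 = (⅑)*(-34402) = -34402/9 ≈ -3822.4)
(-475039 + C)*(x(-377) + u) = (-475039 + 481877)*((½)*(310 - 377)/(-377) - 34402/9) = 6838*((½)*(-1/377)*(-67) - 34402/9) = 6838*(67/754 - 34402/9) = 6838*(-25938505/6786) = -6821826815/261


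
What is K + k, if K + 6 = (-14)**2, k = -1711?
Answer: -1521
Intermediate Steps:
K = 190 (K = -6 + (-14)**2 = -6 + 196 = 190)
K + k = 190 - 1711 = -1521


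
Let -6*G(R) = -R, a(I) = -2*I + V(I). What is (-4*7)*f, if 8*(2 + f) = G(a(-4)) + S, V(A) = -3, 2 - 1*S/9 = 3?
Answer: 1015/12 ≈ 84.583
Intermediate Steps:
S = -9 (S = 18 - 9*3 = 18 - 27 = -9)
a(I) = -3 - 2*I (a(I) = -2*I - 3 = -3 - 2*I)
G(R) = R/6 (G(R) = -(-1)*R/6 = R/6)
f = -145/48 (f = -2 + ((-3 - 2*(-4))/6 - 9)/8 = -2 + ((-3 + 8)/6 - 9)/8 = -2 + ((1/6)*5 - 9)/8 = -2 + (5/6 - 9)/8 = -2 + (1/8)*(-49/6) = -2 - 49/48 = -145/48 ≈ -3.0208)
(-4*7)*f = -4*7*(-145/48) = -28*(-145/48) = 1015/12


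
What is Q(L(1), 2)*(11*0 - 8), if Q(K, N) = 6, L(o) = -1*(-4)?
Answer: -48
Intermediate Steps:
L(o) = 4
Q(L(1), 2)*(11*0 - 8) = 6*(11*0 - 8) = 6*(0 - 8) = 6*(-8) = -48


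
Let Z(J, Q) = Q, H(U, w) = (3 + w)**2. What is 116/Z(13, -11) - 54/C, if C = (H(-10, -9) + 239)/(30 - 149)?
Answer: 3526/275 ≈ 12.822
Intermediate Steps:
C = -275/119 (C = ((3 - 9)**2 + 239)/(30 - 149) = ((-6)**2 + 239)/(-119) = (36 + 239)*(-1/119) = 275*(-1/119) = -275/119 ≈ -2.3109)
116/Z(13, -11) - 54/C = 116/(-11) - 54/(-275/119) = 116*(-1/11) - 54*(-119/275) = -116/11 + 6426/275 = 3526/275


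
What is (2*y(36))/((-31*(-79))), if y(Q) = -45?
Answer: -90/2449 ≈ -0.036750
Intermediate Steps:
(2*y(36))/((-31*(-79))) = (2*(-45))/((-31*(-79))) = -90/2449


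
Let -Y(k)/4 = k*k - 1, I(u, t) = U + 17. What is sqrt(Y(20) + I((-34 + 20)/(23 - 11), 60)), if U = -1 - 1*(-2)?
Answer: I*sqrt(1578) ≈ 39.724*I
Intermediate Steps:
U = 1 (U = -1 + 2 = 1)
I(u, t) = 18 (I(u, t) = 1 + 17 = 18)
Y(k) = 4 - 4*k**2 (Y(k) = -4*(k*k - 1) = -4*(k**2 - 1) = -4*(-1 + k**2) = 4 - 4*k**2)
sqrt(Y(20) + I((-34 + 20)/(23 - 11), 60)) = sqrt((4 - 4*20**2) + 18) = sqrt((4 - 4*400) + 18) = sqrt((4 - 1600) + 18) = sqrt(-1596 + 18) = sqrt(-1578) = I*sqrt(1578)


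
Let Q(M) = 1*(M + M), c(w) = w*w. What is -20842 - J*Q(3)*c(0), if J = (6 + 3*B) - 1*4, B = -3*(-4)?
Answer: -20842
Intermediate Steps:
c(w) = w²
Q(M) = 2*M (Q(M) = 1*(2*M) = 2*M)
B = 12
J = 38 (J = (6 + 3*12) - 1*4 = (6 + 36) - 4 = 42 - 4 = 38)
-20842 - J*Q(3)*c(0) = -20842 - 38*(2*3)*0² = -20842 - 38*6*0 = -20842 - 228*0 = -20842 - 1*0 = -20842 + 0 = -20842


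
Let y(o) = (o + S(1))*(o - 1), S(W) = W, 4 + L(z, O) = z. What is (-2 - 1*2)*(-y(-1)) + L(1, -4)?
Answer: -3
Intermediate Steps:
L(z, O) = -4 + z
y(o) = (1 + o)*(-1 + o) (y(o) = (o + 1)*(o - 1) = (1 + o)*(-1 + o))
(-2 - 1*2)*(-y(-1)) + L(1, -4) = (-2 - 1*2)*(-(-1 + (-1)²)) + (-4 + 1) = (-2 - 2)*(-(-1 + 1)) - 3 = -(-4)*0 - 3 = -4*0 - 3 = 0 - 3 = -3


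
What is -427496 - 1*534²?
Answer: -712652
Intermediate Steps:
-427496 - 1*534² = -427496 - 1*285156 = -427496 - 285156 = -712652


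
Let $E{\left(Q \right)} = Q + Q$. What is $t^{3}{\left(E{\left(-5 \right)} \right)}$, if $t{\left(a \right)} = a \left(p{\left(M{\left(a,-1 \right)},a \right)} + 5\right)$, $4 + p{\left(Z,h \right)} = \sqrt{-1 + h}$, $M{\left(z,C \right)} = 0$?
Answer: $32000 + 8000 i \sqrt{11} \approx 32000.0 + 26533.0 i$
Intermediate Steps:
$E{\left(Q \right)} = 2 Q$
$p{\left(Z,h \right)} = -4 + \sqrt{-1 + h}$
$t{\left(a \right)} = a \left(1 + \sqrt{-1 + a}\right)$ ($t{\left(a \right)} = a \left(\left(-4 + \sqrt{-1 + a}\right) + 5\right) = a \left(1 + \sqrt{-1 + a}\right)$)
$t^{3}{\left(E{\left(-5 \right)} \right)} = \left(2 \left(-5\right) \left(1 + \sqrt{-1 + 2 \left(-5\right)}\right)\right)^{3} = \left(- 10 \left(1 + \sqrt{-1 - 10}\right)\right)^{3} = \left(- 10 \left(1 + \sqrt{-11}\right)\right)^{3} = \left(- 10 \left(1 + i \sqrt{11}\right)\right)^{3} = \left(-10 - 10 i \sqrt{11}\right)^{3}$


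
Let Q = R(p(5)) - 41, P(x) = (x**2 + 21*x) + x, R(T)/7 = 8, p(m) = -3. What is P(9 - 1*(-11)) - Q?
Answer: 825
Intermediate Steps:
R(T) = 56 (R(T) = 7*8 = 56)
P(x) = x**2 + 22*x
Q = 15 (Q = 56 - 41 = 15)
P(9 - 1*(-11)) - Q = (9 - 1*(-11))*(22 + (9 - 1*(-11))) - 1*15 = (9 + 11)*(22 + (9 + 11)) - 15 = 20*(22 + 20) - 15 = 20*42 - 15 = 840 - 15 = 825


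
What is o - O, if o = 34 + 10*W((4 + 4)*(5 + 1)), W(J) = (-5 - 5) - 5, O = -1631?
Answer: 1515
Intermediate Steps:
W(J) = -15 (W(J) = -10 - 5 = -15)
o = -116 (o = 34 + 10*(-15) = 34 - 150 = -116)
o - O = -116 - 1*(-1631) = -116 + 1631 = 1515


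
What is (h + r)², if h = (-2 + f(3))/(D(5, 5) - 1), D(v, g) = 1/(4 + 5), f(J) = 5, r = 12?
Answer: 4761/64 ≈ 74.391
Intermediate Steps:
D(v, g) = ⅑ (D(v, g) = 1/9 = ⅑)
h = -27/8 (h = (-2 + 5)/(⅑ - 1) = 3/(-8/9) = 3*(-9/8) = -27/8 ≈ -3.3750)
(h + r)² = (-27/8 + 12)² = (69/8)² = 4761/64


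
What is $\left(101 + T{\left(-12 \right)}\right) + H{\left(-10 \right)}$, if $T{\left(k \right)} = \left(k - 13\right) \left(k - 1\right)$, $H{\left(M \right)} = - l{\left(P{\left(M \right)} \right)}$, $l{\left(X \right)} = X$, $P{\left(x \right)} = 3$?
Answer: $423$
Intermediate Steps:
$H{\left(M \right)} = -3$ ($H{\left(M \right)} = \left(-1\right) 3 = -3$)
$T{\left(k \right)} = \left(-1 + k\right) \left(-13 + k\right)$ ($T{\left(k \right)} = \left(-13 + k\right) \left(-1 + k\right) = \left(-1 + k\right) \left(-13 + k\right)$)
$\left(101 + T{\left(-12 \right)}\right) + H{\left(-10 \right)} = \left(101 + \left(13 + \left(-12\right)^{2} - -168\right)\right) - 3 = \left(101 + \left(13 + 144 + 168\right)\right) - 3 = \left(101 + 325\right) - 3 = 426 - 3 = 423$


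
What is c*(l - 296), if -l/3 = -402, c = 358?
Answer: 325780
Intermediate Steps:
l = 1206 (l = -3*(-402) = 1206)
c*(l - 296) = 358*(1206 - 296) = 358*910 = 325780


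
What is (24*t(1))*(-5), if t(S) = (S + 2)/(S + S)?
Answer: -180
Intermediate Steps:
t(S) = (2 + S)/(2*S) (t(S) = (2 + S)/((2*S)) = (2 + S)*(1/(2*S)) = (2 + S)/(2*S))
(24*t(1))*(-5) = (24*((½)*(2 + 1)/1))*(-5) = (24*((½)*1*3))*(-5) = (24*(3/2))*(-5) = 36*(-5) = -180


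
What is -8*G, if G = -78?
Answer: 624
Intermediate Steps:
-8*G = -8*(-78) = 624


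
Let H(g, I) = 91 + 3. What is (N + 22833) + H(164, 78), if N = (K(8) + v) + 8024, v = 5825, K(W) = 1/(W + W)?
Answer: 588417/16 ≈ 36776.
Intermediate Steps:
K(W) = 1/(2*W)
H(g, I) = 94
N = 221585/16 (N = ((½)/8 + 5825) + 8024 = ((½)*(⅛) + 5825) + 8024 = (1/16 + 5825) + 8024 = 93201/16 + 8024 = 221585/16 ≈ 13849.)
(N + 22833) + H(164, 78) = (221585/16 + 22833) + 94 = 586913/16 + 94 = 588417/16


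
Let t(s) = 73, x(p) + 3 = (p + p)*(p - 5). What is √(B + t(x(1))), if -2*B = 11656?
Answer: I*√5755 ≈ 75.862*I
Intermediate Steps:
B = -5828 (B = -½*11656 = -5828)
x(p) = -3 + 2*p*(-5 + p) (x(p) = -3 + (p + p)*(p - 5) = -3 + (2*p)*(-5 + p) = -3 + 2*p*(-5 + p))
√(B + t(x(1))) = √(-5828 + 73) = √(-5755) = I*√5755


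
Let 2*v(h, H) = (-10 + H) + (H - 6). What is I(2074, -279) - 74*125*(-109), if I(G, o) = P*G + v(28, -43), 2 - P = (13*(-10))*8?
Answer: 3169307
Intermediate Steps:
P = 1042 (P = 2 - 13*(-10)*8 = 2 - (-130)*8 = 2 - 1*(-1040) = 2 + 1040 = 1042)
v(h, H) = -8 + H (v(h, H) = ((-10 + H) + (H - 6))/2 = ((-10 + H) + (-6 + H))/2 = (-16 + 2*H)/2 = -8 + H)
I(G, o) = -51 + 1042*G (I(G, o) = 1042*G + (-8 - 43) = 1042*G - 51 = -51 + 1042*G)
I(2074, -279) - 74*125*(-109) = (-51 + 1042*2074) - 74*125*(-109) = (-51 + 2161108) - 9250*(-109) = 2161057 + 1008250 = 3169307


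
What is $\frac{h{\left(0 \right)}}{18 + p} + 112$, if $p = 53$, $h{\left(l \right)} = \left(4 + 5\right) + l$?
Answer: $\frac{7961}{71} \approx 112.13$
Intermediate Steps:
$h{\left(l \right)} = 9 + l$
$\frac{h{\left(0 \right)}}{18 + p} + 112 = \frac{9 + 0}{18 + 53} + 112 = \frac{1}{71} \cdot 9 + 112 = \frac{9}{71} + 112 = \frac{7961}{71}$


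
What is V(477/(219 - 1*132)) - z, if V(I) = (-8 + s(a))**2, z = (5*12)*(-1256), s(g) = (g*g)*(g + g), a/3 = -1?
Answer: 79204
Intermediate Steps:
a = -3 (a = 3*(-1) = -3)
s(g) = 2*g**3 (s(g) = g**2*(2*g) = 2*g**3)
z = -75360 (z = 60*(-1256) = -75360)
V(I) = 3844 (V(I) = (-8 + 2*(-3)**3)**2 = (-8 + 2*(-27))**2 = (-8 - 54)**2 = (-62)**2 = 3844)
V(477/(219 - 1*132)) - z = 3844 - 1*(-75360) = 3844 + 75360 = 79204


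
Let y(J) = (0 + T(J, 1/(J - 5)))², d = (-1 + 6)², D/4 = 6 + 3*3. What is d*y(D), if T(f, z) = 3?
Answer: 225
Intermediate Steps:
D = 60 (D = 4*(6 + 3*3) = 4*(6 + 9) = 4*15 = 60)
d = 25 (d = 5² = 25)
y(J) = 9 (y(J) = (0 + 3)² = 3² = 9)
d*y(D) = 25*9 = 225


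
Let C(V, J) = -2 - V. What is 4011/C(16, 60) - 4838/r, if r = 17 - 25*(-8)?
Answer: -319157/1302 ≈ -245.13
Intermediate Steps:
r = 217 (r = 17 + 200 = 217)
4011/C(16, 60) - 4838/r = 4011/(-2 - 1*16) - 4838/217 = 4011/(-2 - 16) - 4838*1/217 = 4011/(-18) - 4838/217 = 4011*(-1/18) - 4838/217 = -1337/6 - 4838/217 = -319157/1302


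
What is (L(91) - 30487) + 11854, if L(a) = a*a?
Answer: -10352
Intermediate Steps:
L(a) = a²
(L(91) - 30487) + 11854 = (91² - 30487) + 11854 = (8281 - 30487) + 11854 = -22206 + 11854 = -10352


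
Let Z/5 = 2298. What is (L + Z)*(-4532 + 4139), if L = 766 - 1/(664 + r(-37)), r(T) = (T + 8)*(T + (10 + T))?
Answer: -4045950589/840 ≈ -4.8166e+6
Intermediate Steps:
r(T) = (8 + T)*(10 + 2*T)
Z = 11490 (Z = 5*2298 = 11490)
L = 1930319/2520 (L = 766 - 1/(664 + (80 + 2*(-37)² + 26*(-37))) = 766 - 1/(664 + (80 + 2*1369 - 962)) = 766 - 1/(664 + (80 + 2738 - 962)) = 766 - 1/(664 + 1856) = 766 - 1/2520 = 1930319/2520 ≈ 766.00)
(L + Z)*(-4532 + 4139) = (1930319/2520 + 11490)*(-4532 + 4139) = (30885119/2520)*(-393) = -4045950589/840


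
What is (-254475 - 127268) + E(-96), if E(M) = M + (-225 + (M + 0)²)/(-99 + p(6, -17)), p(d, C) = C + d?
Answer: -42011281/110 ≈ -3.8192e+5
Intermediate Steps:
E(M) = 45/22 + M - M²/110 (E(M) = M + (-225 + (M + 0)²)/(-99 + (-17 + 6)) = M + (-225 + M²)/(-99 - 11) = M + (-225 + M²)/(-110) = M + (-225 + M²)*(-1/110) = M + (45/22 - M²/110) = 45/22 + M - M²/110)
(-254475 - 127268) + E(-96) = (-254475 - 127268) + (45/22 - 96 - 1/110*(-96)²) = -381743 + (45/22 - 96 - 1/110*9216) = -381743 + (45/22 - 96 - 4608/55) = -381743 - 19551/110 = -42011281/110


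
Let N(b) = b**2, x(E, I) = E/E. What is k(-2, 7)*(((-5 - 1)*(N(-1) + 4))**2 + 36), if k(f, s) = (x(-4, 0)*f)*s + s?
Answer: -6552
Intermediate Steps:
x(E, I) = 1
k(f, s) = s + f*s (k(f, s) = (1*f)*s + s = f*s + s = s + f*s)
k(-2, 7)*(((-5 - 1)*(N(-1) + 4))**2 + 36) = (7*(1 - 2))*(((-5 - 1)*((-1)**2 + 4))**2 + 36) = (7*(-1))*((-6*(1 + 4))**2 + 36) = -7*((-6*5)**2 + 36) = -7*((-30)**2 + 36) = -7*(900 + 36) = -7*936 = -6552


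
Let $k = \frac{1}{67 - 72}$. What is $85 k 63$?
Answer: $-1071$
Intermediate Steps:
$k = - \frac{1}{5}$ ($k = \frac{1}{-5} = - \frac{1}{5} \approx -0.2$)
$85 k 63 = 85 \left(- \frac{1}{5}\right) 63 = \left(-17\right) 63 = -1071$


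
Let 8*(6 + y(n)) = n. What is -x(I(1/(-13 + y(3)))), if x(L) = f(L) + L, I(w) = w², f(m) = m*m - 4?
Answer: 1970112644/492884401 ≈ 3.9971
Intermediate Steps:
y(n) = -6 + n/8
f(m) = -4 + m² (f(m) = m² - 4 = -4 + m²)
x(L) = -4 + L + L² (x(L) = (-4 + L²) + L = -4 + L + L²)
-x(I(1/(-13 + y(3)))) = -(-4 + (1/(-13 + (-6 + (⅛)*3)))² + ((1/(-13 + (-6 + (⅛)*3)))²)²) = -(-4 + (1/(-13 + (-6 + 3/8)))² + ((1/(-13 + (-6 + 3/8)))²)²) = -(-4 + (1/(-13 - 45/8))² + ((1/(-13 - 45/8))²)²) = -(-4 + (1/(-149/8))² + ((1/(-149/8))²)²) = -(-4 + (-8/149)² + ((-8/149)²)²) = -(-4 + 64/22201 + (64/22201)²) = -(-4 + 64/22201 + 4096/492884401) = -1*(-1970112644/492884401) = 1970112644/492884401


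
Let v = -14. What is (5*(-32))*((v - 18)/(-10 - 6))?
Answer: -320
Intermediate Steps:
(5*(-32))*((v - 18)/(-10 - 6)) = (5*(-32))*((-14 - 18)/(-10 - 6)) = -(-5120)/(-16) = -(-5120)*(-1)/16 = -160*2 = -320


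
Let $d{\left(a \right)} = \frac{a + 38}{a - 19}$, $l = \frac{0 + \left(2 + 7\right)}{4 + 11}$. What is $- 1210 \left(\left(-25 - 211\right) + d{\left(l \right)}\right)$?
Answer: $\frac{13252525}{46} \approx 2.881 \cdot 10^{5}$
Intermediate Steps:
$l = \frac{3}{5}$ ($l = \frac{0 + 9}{15} = 9 \cdot \frac{1}{15} = \frac{3}{5} \approx 0.6$)
$d{\left(a \right)} = \frac{38 + a}{-19 + a}$
$- 1210 \left(\left(-25 - 211\right) + d{\left(l \right)}\right) = - 1210 \left(\left(-25 - 211\right) + \frac{38 + \frac{3}{5}}{-19 + \frac{3}{5}}\right) = - 1210 \left(\left(-25 - 211\right) + \frac{1}{- \frac{92}{5}} \cdot \frac{193}{5}\right) = - 1210 \left(-236 - \frac{193}{92}\right) = \left(-1210\right) \left(- \frac{21905}{92}\right) = \frac{13252525}{46}$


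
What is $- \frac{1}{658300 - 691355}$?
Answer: $\frac{1}{33055} \approx 3.0253 \cdot 10^{-5}$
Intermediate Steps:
$- \frac{1}{658300 - 691355} = - \frac{1}{-33055} = \left(-1\right) \left(- \frac{1}{33055}\right) = \frac{1}{33055}$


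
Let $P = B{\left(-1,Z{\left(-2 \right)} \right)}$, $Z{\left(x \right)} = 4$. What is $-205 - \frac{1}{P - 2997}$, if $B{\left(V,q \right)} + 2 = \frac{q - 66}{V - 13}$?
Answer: $- \frac{4297203}{20962} \approx -205.0$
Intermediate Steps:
$B{\left(V,q \right)} = -2 + \frac{-66 + q}{-13 + V}$ ($B{\left(V,q \right)} = -2 + \frac{q - 66}{V - 13} = -2 + \frac{-66 + q}{-13 + V}$)
$P = \frac{17}{7}$ ($P = \frac{-40 + 4 - -2}{-13 - 1} = \frac{-40 + 4 + 2}{-14} = \left(- \frac{1}{14}\right) \left(-34\right) = \frac{17}{7} \approx 2.4286$)
$-205 - \frac{1}{P - 2997} = -205 - \frac{1}{\frac{17}{7} - 2997} = -205 - \frac{1}{- \frac{20962}{7}} = -205 - - \frac{7}{20962} = -205 + \frac{7}{20962} = - \frac{4297203}{20962}$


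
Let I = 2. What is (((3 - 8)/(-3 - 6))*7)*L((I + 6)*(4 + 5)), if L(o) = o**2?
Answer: 20160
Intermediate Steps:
(((3 - 8)/(-3 - 6))*7)*L((I + 6)*(4 + 5)) = (((3 - 8)/(-3 - 6))*7)*((2 + 6)*(4 + 5))**2 = (-5/(-9)*7)*(8*9)**2 = (-5*(-1/9)*7)*72**2 = ((5/9)*7)*5184 = (35/9)*5184 = 20160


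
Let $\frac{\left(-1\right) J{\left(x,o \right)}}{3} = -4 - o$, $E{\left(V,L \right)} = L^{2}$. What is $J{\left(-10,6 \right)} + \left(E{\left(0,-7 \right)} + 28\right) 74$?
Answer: $5728$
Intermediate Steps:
$J{\left(x,o \right)} = 12 + 3 o$ ($J{\left(x,o \right)} = - 3 \left(-4 - o\right) = 12 + 3 o$)
$J{\left(-10,6 \right)} + \left(E{\left(0,-7 \right)} + 28\right) 74 = \left(12 + 3 \cdot 6\right) + \left(\left(-7\right)^{2} + 28\right) 74 = \left(12 + 18\right) + \left(49 + 28\right) 74 = 30 + 77 \cdot 74 = 30 + 5698 = 5728$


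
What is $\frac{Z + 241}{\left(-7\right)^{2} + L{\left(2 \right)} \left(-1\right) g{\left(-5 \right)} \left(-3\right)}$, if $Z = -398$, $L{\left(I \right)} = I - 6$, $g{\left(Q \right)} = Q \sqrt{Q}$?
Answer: $- \frac{7693}{20401} + \frac{9420 i \sqrt{5}}{20401} \approx -0.37709 + 1.0325 i$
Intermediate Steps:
$g{\left(Q \right)} = Q^{\frac{3}{2}}$
$L{\left(I \right)} = -6 + I$ ($L{\left(I \right)} = I - 6 = -6 + I$)
$\frac{Z + 241}{\left(-7\right)^{2} + L{\left(2 \right)} \left(-1\right) g{\left(-5 \right)} \left(-3\right)} = \frac{-398 + 241}{\left(-7\right)^{2} + \left(-6 + 2\right) \left(-1\right) \left(-5\right)^{\frac{3}{2}} \left(-3\right)} = - \frac{157}{49 + \left(-4\right) \left(-1\right) \left(- 5 i \sqrt{5}\right) \left(-3\right)} = - \frac{157}{49 + 4 \left(- 5 i \sqrt{5}\right) \left(-3\right)} = - \frac{157}{49 + - 20 i \sqrt{5} \left(-3\right)} = - \frac{157}{49 + 60 i \sqrt{5}}$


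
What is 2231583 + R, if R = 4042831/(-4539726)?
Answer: 10130771323427/4539726 ≈ 2.2316e+6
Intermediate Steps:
R = -4042831/4539726 (R = 4042831*(-1/4539726) = -4042831/4539726 ≈ -0.89054)
2231583 + R = 2231583 - 4042831/4539726 = 10130771323427/4539726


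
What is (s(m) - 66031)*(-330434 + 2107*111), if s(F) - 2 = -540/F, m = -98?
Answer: 312376475107/49 ≈ 6.3750e+9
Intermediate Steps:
s(F) = 2 - 540/F
(s(m) - 66031)*(-330434 + 2107*111) = ((2 - 540/(-98)) - 66031)*(-330434 + 2107*111) = ((2 - 540*(-1/98)) - 66031)*(-330434 + 233877) = ((2 + 270/49) - 66031)*(-96557) = (368/49 - 66031)*(-96557) = -3235151/49*(-96557) = 312376475107/49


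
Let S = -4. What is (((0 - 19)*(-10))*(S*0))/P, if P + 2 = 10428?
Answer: 0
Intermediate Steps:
P = 10426 (P = -2 + 10428 = 10426)
(((0 - 19)*(-10))*(S*0))/P = (((0 - 19)*(-10))*(-4*0))/10426 = (-19*(-10)*0)*(1/10426) = (190*0)*(1/10426) = 0*(1/10426) = 0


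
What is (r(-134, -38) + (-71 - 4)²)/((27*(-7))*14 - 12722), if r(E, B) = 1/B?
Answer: -213749/583984 ≈ -0.36602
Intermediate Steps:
(r(-134, -38) + (-71 - 4)²)/((27*(-7))*14 - 12722) = (1/(-38) + (-71 - 4)²)/((27*(-7))*14 - 12722) = (-1/38 + (-75)²)/(-189*14 - 12722) = (-1/38 + 5625)/(-2646 - 12722) = (213749/38)/(-15368) = (213749/38)*(-1/15368) = -213749/583984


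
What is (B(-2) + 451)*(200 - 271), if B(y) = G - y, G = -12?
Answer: -31311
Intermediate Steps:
B(y) = -12 - y
(B(-2) + 451)*(200 - 271) = ((-12 - 1*(-2)) + 451)*(200 - 271) = ((-12 + 2) + 451)*(-71) = (-10 + 451)*(-71) = 441*(-71) = -31311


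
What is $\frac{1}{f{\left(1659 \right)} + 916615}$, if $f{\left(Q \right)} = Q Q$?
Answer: $\frac{1}{3668896} \approx 2.7256 \cdot 10^{-7}$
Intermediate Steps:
$f{\left(Q \right)} = Q^{2}$
$\frac{1}{f{\left(1659 \right)} + 916615} = \frac{1}{1659^{2} + 916615} = \frac{1}{2752281 + 916615} = \frac{1}{3668896}$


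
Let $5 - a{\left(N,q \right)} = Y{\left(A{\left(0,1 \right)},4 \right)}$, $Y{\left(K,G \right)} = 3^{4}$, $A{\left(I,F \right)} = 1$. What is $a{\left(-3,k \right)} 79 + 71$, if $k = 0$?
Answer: $-5933$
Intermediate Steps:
$Y{\left(K,G \right)} = 81$
$a{\left(N,q \right)} = -76$ ($a{\left(N,q \right)} = 5 - 81 = -76$)
$a{\left(-3,k \right)} 79 + 71 = \left(-76\right) 79 + 71 = -6004 + 71 = -5933$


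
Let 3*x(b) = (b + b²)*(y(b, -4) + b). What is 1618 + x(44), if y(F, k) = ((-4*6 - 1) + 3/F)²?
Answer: 19400087/44 ≈ 4.4091e+5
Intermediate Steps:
y(F, k) = (-25 + 3/F)² (y(F, k) = ((-24 - 1) + 3/F)² = (-25 + 3/F)²)
x(b) = (b + b²)*(b + (-3 + 25*b)²/b²)/3 (x(b) = ((b + b²)*((-3 + 25*b)²/b² + b))/3 = ((b + b²)*(b + (-3 + 25*b)²/b²))/3 = (b + b²)*(b + (-3 + 25*b)²/b²)/3)
1618 + x(44) = 1618 + (⅓)*(9 + 44⁴ - 141*44 + 475*44² + 626*44³)/44 = 1618 + (⅓)*(1/44)*(9 + 3748096 - 6204 + 475*1936 + 626*85184) = 1618 + (⅓)*(1/44)*(9 + 3748096 - 6204 + 919600 + 53325184) = 1618 + (⅓)*(1/44)*57986685 = 1618 + 19328895/44 = 19400087/44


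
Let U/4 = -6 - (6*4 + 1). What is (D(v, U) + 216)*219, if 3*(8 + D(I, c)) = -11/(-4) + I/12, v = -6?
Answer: 182865/4 ≈ 45716.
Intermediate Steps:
U = -124 (U = 4*(-6 - (6*4 + 1)) = 4*(-6 - (24 + 1)) = 4*(-6 - 1*25) = 4*(-6 - 25) = 4*(-31) = -124)
D(I, c) = -85/12 + I/36 (D(I, c) = -8 + (-11/(-4) + I/12)/3 = -8 + (-11*(-¼) + I*(1/12))/3 = -8 + (11/4 + I/12)/3 = -8 + (11/12 + I/36) = -85/12 + I/36)
(D(v, U) + 216)*219 = ((-85/12 + (1/36)*(-6)) + 216)*219 = ((-85/12 - ⅙) + 216)*219 = (-29/4 + 216)*219 = (835/4)*219 = 182865/4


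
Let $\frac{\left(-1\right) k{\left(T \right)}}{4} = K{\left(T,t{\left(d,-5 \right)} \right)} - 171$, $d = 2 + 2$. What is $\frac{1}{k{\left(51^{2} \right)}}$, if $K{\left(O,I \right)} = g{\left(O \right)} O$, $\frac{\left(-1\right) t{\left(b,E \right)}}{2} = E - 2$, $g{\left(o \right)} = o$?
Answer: $- \frac{1}{27060120} \approx -3.6955 \cdot 10^{-8}$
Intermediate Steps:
$d = 4$
$t{\left(b,E \right)} = 4 - 2 E$ ($t{\left(b,E \right)} = - 2 \left(E - 2\right) = - 2 \left(-2 + E\right) = 4 - 2 E$)
$K{\left(O,I \right)} = O^{2}$ ($K{\left(O,I \right)} = O O = O^{2}$)
$k{\left(T \right)} = 684 - 4 T^{2}$ ($k{\left(T \right)} = - 4 \left(T^{2} - 171\right) = - 4 \left(-171 + T^{2}\right) = 684 - 4 T^{2}$)
$\frac{1}{k{\left(51^{2} \right)}} = \frac{1}{684 - 4 \left(51^{2}\right)^{2}} = \frac{1}{684 - 4 \cdot 2601^{2}} = \frac{1}{684 - 27060804} = \frac{1}{-27060120} = - \frac{1}{27060120}$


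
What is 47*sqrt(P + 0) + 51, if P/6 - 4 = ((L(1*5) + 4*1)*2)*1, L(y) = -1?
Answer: 51 + 94*sqrt(15) ≈ 415.06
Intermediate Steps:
P = 60 (P = 24 + 6*(((-1 + 4*1)*2)*1) = 24 + 6*(((-1 + 4)*2)*1) = 24 + 6*((3*2)*1) = 24 + 6*(6*1) = 24 + 6*6 = 24 + 36 = 60)
47*sqrt(P + 0) + 51 = 47*sqrt(60 + 0) + 51 = 47*sqrt(60) + 51 = 47*(2*sqrt(15)) + 51 = 94*sqrt(15) + 51 = 51 + 94*sqrt(15)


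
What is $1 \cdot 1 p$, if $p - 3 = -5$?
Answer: $-2$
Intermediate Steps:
$p = -2$ ($p = 3 - 5 = -2$)
$1 \cdot 1 p = 1 \cdot 1 \left(-2\right) = 1 \left(-2\right) = -2$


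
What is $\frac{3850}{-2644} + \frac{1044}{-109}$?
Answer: $- \frac{1589993}{144098} \approx -11.034$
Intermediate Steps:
$\frac{3850}{-2644} + \frac{1044}{-109} = 3850 \left(- \frac{1}{2644}\right) + 1044 \left(- \frac{1}{109}\right) = - \frac{1925}{1322} - \frac{1044}{109} = - \frac{1589993}{144098}$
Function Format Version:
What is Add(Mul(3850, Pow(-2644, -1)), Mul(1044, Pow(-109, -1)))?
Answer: Rational(-1589993, 144098) ≈ -11.034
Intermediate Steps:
Add(Mul(3850, Pow(-2644, -1)), Mul(1044, Pow(-109, -1))) = Add(Mul(3850, Rational(-1, 2644)), Mul(1044, Rational(-1, 109))) = Add(Rational(-1925, 1322), Rational(-1044, 109)) = Rational(-1589993, 144098)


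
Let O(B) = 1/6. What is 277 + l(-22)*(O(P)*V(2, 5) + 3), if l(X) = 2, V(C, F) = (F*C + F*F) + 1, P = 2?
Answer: 295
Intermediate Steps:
V(C, F) = 1 + F² + C*F (V(C, F) = (C*F + F²) + 1 = (F² + C*F) + 1 = 1 + F² + C*F)
O(B) = ⅙
277 + l(-22)*(O(P)*V(2, 5) + 3) = 277 + 2*((1 + 5² + 2*5)/6 + 3) = 277 + 2*((1 + 25 + 10)/6 + 3) = 277 + 2*((⅙)*36 + 3) = 277 + 2*(6 + 3) = 277 + 2*9 = 277 + 18 = 295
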